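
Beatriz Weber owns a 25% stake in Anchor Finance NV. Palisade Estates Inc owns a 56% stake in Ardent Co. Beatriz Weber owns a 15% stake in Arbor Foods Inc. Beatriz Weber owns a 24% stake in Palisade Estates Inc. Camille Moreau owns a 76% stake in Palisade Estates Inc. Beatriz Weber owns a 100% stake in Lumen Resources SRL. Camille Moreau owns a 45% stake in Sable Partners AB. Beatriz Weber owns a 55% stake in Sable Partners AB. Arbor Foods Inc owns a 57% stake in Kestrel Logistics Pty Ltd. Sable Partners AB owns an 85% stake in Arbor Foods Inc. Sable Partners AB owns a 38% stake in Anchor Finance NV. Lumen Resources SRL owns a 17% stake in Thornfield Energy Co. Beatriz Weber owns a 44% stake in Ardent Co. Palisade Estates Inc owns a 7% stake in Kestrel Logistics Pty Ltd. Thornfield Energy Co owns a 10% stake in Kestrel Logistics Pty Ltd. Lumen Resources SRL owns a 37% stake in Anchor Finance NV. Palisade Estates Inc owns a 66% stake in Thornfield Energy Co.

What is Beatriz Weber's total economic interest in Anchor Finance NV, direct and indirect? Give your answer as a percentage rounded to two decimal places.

82.90%

Beatriz reaches Anchor along 3 paths.
Direct stake: 25% = 25%.
Via Sable: 55% × 38% = 20.9%.
Via Lumen: 100% × 37% = 37%.
Total: 25% + 20.9% + 37% = 82.9%.
Rounded: 82.90%.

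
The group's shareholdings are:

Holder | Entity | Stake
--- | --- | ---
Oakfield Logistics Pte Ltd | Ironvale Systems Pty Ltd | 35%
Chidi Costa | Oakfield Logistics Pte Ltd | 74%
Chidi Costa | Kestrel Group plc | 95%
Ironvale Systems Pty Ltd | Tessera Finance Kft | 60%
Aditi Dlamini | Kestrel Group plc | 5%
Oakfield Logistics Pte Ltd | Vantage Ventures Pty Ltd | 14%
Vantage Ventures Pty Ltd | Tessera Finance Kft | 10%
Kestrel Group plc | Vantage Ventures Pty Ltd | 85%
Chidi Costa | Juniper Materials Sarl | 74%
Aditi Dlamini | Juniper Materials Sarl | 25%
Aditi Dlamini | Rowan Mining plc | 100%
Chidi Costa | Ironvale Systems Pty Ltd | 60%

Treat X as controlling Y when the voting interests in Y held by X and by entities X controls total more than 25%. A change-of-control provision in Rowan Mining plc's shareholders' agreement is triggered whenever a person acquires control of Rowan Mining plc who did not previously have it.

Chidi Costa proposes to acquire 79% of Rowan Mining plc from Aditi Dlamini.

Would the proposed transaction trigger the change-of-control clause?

Yes

The purchase adds only to Chidi's holdings (Aditi's stake shrinks), so Chidi is the only person who could newly come to control Rowan.
Chidi holds 74% of Oakfield, so Chidi controls Oakfield.
Chidi holds 95% of Kestrel, so Chidi controls Kestrel.
Chidi holds 74% of Juniper, so Chidi controls Juniper.
Kestrel and Oakfield together hold 85% + 14% = 99% of Vantage, so Chidi controls Vantage.
Chidi and Oakfield together hold 60% + 35% = 95% of Ironvale, so Chidi controls Ironvale.
Vantage and Ironvale together hold 10% + 60% = 70% of Tessera, so Chidi controls Tessera.
Neither Chidi nor any entity Chidi controls holds any voting interest in Rowan.
So before the transaction, Chidi does not control Rowan.
After the purchase, Chidi holds 79% of Rowan directly, and Aditi's stake falls to 21%.
Chidi holds 79% of Rowan, so Chidi controls Rowan.
Chidi did not control Rowan before and does after, so the clause is triggered.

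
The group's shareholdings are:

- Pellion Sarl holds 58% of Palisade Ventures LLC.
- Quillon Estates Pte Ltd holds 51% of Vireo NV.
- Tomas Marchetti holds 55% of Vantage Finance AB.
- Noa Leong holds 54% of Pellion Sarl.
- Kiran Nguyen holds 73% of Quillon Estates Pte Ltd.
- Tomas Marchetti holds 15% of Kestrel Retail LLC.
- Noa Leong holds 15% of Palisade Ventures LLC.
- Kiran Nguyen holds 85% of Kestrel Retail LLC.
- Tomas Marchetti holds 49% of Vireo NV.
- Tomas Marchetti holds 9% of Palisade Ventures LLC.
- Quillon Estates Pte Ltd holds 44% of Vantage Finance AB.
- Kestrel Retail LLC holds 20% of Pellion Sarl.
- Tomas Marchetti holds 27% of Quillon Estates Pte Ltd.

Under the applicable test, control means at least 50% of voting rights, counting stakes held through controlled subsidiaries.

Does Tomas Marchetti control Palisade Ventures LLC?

Tomas holds 55% of Vantage, so Tomas controls Vantage.
In Palisade, Tomas's side holds only 9%, not ≥ 50%.
So Tomas does not control Palisade.

No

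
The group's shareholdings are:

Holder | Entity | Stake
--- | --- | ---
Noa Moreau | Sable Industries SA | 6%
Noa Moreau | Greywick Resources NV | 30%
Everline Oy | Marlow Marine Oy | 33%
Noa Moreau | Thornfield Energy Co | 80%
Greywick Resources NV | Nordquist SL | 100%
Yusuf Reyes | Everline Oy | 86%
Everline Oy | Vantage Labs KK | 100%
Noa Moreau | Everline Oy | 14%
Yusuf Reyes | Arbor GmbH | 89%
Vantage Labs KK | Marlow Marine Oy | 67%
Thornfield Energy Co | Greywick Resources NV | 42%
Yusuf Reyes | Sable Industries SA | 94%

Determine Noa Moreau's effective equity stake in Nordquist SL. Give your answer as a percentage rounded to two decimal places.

Noa reaches Nordquist along 2 paths.
Via Thornfield → Greywick: 80% × 42% × 100% = 33.6%.
Via Greywick: 30% × 100% = 30%.
Total: 33.6% + 30% = 63.6%.
Rounded: 63.60%.

63.60%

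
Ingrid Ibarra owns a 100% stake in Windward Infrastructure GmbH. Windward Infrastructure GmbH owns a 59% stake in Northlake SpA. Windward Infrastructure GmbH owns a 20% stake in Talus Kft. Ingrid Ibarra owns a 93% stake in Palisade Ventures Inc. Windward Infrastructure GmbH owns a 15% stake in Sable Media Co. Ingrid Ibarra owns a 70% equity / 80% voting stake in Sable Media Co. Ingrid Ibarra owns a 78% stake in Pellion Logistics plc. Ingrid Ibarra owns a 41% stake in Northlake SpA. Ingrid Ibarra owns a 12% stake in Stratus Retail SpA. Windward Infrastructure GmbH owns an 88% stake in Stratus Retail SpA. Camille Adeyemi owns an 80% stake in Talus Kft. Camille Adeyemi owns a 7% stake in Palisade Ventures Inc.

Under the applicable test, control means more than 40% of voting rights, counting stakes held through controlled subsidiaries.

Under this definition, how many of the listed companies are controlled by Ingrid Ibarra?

6

Ingrid holds 93% of Palisade, so Ingrid controls Palisade.
Ingrid holds 100% of Windward, so Ingrid controls Windward.
Ingrid and Windward together hold 80% + 15% = 95% of Sable, so Ingrid controls Sable.
Ingrid and Windward together hold 41% + 59% = 100% of Northlake, so Ingrid controls Northlake.
Windward and Ingrid together hold 88% + 12% = 100% of Stratus, so Ingrid controls Stratus.
Ingrid holds 78% of Pellion, so Ingrid controls Pellion.
No other company's threshold is met.
Ingrid controls 6 companies.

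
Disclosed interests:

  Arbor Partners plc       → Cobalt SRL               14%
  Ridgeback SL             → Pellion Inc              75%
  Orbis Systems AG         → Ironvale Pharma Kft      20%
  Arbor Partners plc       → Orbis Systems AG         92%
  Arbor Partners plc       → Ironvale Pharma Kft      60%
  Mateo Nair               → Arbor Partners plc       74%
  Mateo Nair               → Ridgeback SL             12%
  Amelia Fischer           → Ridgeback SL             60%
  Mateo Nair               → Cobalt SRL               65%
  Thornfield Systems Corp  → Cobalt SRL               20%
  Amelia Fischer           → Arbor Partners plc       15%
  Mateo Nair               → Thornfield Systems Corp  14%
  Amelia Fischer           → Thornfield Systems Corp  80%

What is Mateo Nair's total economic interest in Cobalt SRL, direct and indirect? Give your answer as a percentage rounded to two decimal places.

Mateo reaches Cobalt along 3 paths.
Via Thornfield: 14% × 20% = 2.8%.
Direct stake: 65% = 65%.
Via Arbor: 74% × 14% = 10.36%.
Total: 2.8% + 65% + 10.36% = 78.16%.

78.16%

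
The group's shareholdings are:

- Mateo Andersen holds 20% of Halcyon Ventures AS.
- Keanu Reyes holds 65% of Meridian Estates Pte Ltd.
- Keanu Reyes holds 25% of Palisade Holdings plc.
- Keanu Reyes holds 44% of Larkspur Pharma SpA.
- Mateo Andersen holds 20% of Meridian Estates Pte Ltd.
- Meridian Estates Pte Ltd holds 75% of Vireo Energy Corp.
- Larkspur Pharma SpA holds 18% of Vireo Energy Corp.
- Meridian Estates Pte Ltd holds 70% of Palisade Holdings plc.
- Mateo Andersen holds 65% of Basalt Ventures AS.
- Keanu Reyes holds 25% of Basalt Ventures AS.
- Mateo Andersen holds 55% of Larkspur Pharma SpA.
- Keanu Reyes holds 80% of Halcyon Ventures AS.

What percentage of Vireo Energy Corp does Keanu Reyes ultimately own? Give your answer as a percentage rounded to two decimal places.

Keanu reaches Vireo along 2 paths.
Via Meridian: 65% × 75% = 48.75%.
Via Larkspur: 44% × 18% = 7.92%.
Total: 48.75% + 7.92% = 56.67%.

56.67%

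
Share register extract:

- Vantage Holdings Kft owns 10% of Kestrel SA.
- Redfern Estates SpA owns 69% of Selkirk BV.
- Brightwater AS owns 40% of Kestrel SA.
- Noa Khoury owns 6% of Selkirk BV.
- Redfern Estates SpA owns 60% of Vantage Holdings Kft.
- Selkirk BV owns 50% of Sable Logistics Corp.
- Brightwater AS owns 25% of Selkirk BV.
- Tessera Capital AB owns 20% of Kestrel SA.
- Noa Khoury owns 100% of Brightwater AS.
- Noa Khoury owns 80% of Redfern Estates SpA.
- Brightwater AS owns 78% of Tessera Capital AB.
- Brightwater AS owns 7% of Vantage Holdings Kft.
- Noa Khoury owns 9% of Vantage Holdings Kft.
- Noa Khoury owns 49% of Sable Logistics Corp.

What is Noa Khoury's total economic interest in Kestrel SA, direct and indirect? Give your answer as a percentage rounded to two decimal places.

62.00%

Noa reaches Kestrel along 5 paths.
Via Brightwater: 100% × 40% = 40%.
Via Brightwater → Tessera: 100% × 78% × 20% = 15.6%.
Via Brightwater → Vantage: 100% × 7% × 10% = 0.7%.
Via Vantage: 9% × 10% = 0.9%.
Via Redfern → Vantage: 80% × 60% × 10% = 4.8%.
Total: 40% + 15.6% + 0.7% + 0.9% + 4.8% = 62%.
Rounded: 62.00%.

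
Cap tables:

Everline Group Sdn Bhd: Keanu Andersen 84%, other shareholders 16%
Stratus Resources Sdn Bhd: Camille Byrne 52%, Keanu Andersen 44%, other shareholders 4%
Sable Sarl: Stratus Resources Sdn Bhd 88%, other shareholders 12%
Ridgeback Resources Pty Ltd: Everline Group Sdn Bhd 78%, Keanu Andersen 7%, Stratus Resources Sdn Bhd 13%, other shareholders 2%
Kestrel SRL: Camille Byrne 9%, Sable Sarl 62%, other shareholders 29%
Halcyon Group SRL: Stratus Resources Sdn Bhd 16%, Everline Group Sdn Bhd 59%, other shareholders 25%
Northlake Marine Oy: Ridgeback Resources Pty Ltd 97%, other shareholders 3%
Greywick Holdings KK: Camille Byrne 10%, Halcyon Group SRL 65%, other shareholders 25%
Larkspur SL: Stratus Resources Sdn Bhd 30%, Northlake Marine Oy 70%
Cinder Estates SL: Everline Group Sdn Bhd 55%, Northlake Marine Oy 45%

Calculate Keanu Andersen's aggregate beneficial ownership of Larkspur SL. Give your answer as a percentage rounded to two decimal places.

Keanu reaches Larkspur along 4 paths.
Via Stratus: 44% × 30% = 13.2%.
Via Everline → Ridgeback → Northlake: 84% × 78% × 97% × 70% = 44.48808%.
Via Ridgeback → Northlake: 7% × 97% × 70% = 4.753%.
Via Stratus → Ridgeback → Northlake: 44% × 13% × 97% × 70% = 3.88388%.
Total: 13.2% + 44.48808% + 4.753% + 3.88388% = 66.32496%.
Rounded: 66.32%.

66.32%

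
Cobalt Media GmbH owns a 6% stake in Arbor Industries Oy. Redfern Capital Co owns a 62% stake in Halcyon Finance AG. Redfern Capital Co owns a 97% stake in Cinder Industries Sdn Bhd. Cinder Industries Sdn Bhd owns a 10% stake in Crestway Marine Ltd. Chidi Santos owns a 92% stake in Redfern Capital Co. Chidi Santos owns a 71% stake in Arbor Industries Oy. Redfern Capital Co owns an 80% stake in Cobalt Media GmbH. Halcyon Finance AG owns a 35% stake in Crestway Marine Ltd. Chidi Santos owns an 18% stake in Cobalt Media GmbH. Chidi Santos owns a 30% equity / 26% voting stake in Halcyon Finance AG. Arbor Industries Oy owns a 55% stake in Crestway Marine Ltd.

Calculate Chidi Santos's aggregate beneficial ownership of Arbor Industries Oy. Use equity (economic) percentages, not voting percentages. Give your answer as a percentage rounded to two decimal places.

Chidi reaches Arbor along 3 paths.
Via Cobalt: 18% × 6% = 1.08%.
Via Redfern → Cobalt: 92% × 80% × 6% = 4.416%.
Direct stake: 71% = 71%.
Total: 1.08% + 4.416% + 71% = 76.496%.
Rounded: 76.50%.

76.50%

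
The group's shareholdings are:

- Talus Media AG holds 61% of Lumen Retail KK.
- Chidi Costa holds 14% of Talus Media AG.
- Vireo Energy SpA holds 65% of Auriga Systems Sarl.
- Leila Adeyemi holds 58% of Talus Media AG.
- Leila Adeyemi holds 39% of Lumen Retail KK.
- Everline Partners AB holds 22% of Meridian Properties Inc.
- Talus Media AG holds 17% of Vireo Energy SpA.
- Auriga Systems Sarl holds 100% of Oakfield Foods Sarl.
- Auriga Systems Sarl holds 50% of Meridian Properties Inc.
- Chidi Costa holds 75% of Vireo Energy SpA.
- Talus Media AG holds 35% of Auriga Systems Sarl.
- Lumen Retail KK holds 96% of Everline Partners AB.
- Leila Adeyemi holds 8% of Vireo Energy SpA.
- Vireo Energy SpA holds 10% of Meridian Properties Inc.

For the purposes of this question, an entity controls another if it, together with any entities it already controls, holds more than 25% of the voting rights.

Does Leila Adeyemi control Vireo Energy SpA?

Leila holds 58% of Talus, so Leila controls Talus.
Leila and Talus together hold 39% + 61% = 100% of Lumen, so Leila controls Lumen.
Lumen holds 96% of Everline, so Leila controls Everline.
Talus holds 35% of Auriga, so Leila controls Auriga.
Everline and Auriga together hold 22% + 50% = 72% of Meridian, so Leila controls Meridian.
Auriga holds 100% of Oakfield, so Leila controls Oakfield.
In Vireo, Leila's side holds only 17% + 8% = 25%, not > 25%.
So Leila does not control Vireo.

No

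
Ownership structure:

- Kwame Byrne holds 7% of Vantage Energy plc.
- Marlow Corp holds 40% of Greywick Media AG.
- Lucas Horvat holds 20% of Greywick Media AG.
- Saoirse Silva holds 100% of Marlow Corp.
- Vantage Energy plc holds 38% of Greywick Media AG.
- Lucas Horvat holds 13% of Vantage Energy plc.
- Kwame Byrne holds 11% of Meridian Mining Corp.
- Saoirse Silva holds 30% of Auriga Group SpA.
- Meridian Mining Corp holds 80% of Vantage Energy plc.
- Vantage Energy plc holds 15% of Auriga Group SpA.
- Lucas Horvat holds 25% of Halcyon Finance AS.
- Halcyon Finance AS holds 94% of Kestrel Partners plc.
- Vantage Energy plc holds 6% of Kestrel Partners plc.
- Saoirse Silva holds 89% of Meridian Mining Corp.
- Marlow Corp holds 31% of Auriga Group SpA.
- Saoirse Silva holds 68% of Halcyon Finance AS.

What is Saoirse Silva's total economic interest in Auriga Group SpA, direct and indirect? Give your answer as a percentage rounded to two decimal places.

Saoirse reaches Auriga along 3 paths.
Via Marlow: 100% × 31% = 31%.
Via Meridian → Vantage: 89% × 80% × 15% = 10.68%.
Direct stake: 30% = 30%.
Total: 31% + 10.68% + 30% = 71.68%.

71.68%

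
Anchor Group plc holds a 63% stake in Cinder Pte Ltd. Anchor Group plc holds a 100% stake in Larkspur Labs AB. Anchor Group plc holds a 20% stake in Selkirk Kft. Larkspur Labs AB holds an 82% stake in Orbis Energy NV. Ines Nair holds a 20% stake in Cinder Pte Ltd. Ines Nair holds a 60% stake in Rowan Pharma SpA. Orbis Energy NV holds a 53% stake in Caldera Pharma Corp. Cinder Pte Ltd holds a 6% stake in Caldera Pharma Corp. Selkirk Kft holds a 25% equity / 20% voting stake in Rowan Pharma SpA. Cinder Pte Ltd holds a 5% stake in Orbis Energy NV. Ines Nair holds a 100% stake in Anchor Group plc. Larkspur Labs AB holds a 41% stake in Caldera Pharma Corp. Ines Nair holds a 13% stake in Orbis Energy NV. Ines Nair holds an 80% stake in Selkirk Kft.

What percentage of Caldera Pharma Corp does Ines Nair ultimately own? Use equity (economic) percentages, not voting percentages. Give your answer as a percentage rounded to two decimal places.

98.53%

Ines reaches Caldera along 7 paths.
Via Anchor → Larkspur: 100% × 100% × 41% = 41%.
Via Cinder: 20% × 6% = 1.2%.
Via Anchor → Cinder: 100% × 63% × 6% = 3.78%.
Via Orbis: 13% × 53% = 6.89%.
Via Cinder → Orbis: 20% × 5% × 53% = 0.53%.
Via Anchor → Cinder → Orbis: 100% × 63% × 5% × 53% = 1.6695%.
Via Anchor → Larkspur → Orbis: 100% × 100% × 82% × 53% = 43.46%.
Total: 41% + 1.2% + 3.78% + 6.89% + 0.53% + 1.6695% + 43.46% = 98.5295%.
Rounded: 98.53%.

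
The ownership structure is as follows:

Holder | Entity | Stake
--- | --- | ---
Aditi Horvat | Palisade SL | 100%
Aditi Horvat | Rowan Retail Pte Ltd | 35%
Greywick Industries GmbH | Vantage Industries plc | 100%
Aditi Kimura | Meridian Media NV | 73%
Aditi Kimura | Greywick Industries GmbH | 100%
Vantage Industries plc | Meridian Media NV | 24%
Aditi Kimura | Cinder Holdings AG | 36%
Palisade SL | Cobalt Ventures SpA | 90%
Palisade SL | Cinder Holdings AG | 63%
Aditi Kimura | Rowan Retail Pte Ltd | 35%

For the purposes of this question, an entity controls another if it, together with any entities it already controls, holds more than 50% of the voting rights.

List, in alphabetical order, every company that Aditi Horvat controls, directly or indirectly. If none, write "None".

Cinder Holdings AG, Cobalt Ventures SpA, Palisade SL

Aditi Horvat holds 100% of Palisade, so Aditi Horvat controls Palisade.
Palisade holds 90% of Cobalt, so Aditi Horvat controls Cobalt.
Palisade holds 63% of Cinder, so Aditi Horvat controls Cinder.
No other company's threshold is met.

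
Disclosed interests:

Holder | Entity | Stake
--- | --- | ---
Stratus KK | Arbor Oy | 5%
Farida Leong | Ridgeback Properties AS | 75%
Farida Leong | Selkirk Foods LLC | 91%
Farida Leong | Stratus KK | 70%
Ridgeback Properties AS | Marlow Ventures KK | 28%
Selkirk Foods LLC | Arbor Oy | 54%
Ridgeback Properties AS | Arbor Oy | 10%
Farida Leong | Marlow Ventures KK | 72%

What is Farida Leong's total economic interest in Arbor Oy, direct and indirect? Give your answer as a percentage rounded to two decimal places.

Farida reaches Arbor along 3 paths.
Via Selkirk: 91% × 54% = 49.14%.
Via Ridgeback: 75% × 10% = 7.5%.
Via Stratus: 70% × 5% = 3.5%.
Total: 49.14% + 7.5% + 3.5% = 60.14%.

60.14%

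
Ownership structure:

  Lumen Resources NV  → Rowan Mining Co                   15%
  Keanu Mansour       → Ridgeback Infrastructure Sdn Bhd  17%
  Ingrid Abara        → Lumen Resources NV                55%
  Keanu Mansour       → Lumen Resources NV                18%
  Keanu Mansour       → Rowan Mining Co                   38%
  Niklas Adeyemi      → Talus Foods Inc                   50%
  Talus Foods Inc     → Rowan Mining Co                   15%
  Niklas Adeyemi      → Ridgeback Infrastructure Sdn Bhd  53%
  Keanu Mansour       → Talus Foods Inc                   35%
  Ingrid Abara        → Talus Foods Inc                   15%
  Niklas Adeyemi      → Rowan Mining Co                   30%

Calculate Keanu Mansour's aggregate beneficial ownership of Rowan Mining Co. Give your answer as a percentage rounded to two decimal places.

45.95%

Keanu reaches Rowan along 3 paths.
Direct stake: 38% = 38%.
Via Lumen: 18% × 15% = 2.7%.
Via Talus: 35% × 15% = 5.25%.
Total: 38% + 2.7% + 5.25% = 45.95%.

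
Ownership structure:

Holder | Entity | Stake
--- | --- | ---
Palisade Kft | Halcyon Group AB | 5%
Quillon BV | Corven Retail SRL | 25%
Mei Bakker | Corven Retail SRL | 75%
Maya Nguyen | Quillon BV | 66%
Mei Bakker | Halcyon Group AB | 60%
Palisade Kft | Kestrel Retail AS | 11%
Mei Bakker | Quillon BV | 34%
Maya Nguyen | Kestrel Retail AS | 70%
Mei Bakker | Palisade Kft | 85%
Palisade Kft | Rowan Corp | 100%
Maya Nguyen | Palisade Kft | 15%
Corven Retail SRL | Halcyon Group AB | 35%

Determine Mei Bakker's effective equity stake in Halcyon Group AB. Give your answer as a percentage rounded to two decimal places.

Mei reaches Halcyon along 4 paths.
Via Palisade: 85% × 5% = 4.25%.
Direct stake: 60% = 60%.
Via Corven: 75% × 35% = 26.25%.
Via Quillon → Corven: 34% × 25% × 35% = 2.975%.
Total: 4.25% + 60% + 26.25% + 2.975% = 93.475%.
Rounded: 93.48%.

93.48%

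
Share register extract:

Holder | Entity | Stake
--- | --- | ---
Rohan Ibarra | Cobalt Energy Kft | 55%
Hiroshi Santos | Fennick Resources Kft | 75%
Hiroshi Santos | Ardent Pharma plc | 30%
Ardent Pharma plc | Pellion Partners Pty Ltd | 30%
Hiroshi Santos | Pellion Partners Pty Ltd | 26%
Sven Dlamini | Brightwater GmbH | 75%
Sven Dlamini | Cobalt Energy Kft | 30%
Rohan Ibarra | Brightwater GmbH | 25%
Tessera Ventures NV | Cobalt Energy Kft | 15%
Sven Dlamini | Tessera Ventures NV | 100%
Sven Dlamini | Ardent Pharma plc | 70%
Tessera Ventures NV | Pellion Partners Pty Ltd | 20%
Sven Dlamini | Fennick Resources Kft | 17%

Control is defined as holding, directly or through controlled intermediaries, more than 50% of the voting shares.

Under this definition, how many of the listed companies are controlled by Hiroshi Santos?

1

Hiroshi holds 75% of Fennick, so Hiroshi controls Fennick.
No other company's threshold is met.
Hiroshi controls 1 company.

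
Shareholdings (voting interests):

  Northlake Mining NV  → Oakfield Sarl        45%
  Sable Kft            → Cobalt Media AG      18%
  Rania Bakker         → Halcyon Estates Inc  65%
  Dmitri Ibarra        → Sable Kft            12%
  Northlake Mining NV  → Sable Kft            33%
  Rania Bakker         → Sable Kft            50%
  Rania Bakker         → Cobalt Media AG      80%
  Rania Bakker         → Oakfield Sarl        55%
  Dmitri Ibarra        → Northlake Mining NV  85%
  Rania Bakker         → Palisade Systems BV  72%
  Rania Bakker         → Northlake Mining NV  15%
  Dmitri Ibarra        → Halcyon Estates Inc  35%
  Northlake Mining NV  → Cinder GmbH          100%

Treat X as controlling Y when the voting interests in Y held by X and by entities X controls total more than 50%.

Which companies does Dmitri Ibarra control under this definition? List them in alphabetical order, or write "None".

Dmitri holds 85% of Northlake, so Dmitri controls Northlake.
Northlake holds 100% of Cinder, so Dmitri controls Cinder.
No other company's threshold is met.

Cinder GmbH, Northlake Mining NV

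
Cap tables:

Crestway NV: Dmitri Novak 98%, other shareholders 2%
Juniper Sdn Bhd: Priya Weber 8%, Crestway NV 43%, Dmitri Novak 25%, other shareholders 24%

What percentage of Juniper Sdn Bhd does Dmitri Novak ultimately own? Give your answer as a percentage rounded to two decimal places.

Dmitri reaches Juniper along 2 paths.
Via Crestway: 98% × 43% = 42.14%.
Direct stake: 25% = 25%.
Total: 42.14% + 25% = 67.14%.

67.14%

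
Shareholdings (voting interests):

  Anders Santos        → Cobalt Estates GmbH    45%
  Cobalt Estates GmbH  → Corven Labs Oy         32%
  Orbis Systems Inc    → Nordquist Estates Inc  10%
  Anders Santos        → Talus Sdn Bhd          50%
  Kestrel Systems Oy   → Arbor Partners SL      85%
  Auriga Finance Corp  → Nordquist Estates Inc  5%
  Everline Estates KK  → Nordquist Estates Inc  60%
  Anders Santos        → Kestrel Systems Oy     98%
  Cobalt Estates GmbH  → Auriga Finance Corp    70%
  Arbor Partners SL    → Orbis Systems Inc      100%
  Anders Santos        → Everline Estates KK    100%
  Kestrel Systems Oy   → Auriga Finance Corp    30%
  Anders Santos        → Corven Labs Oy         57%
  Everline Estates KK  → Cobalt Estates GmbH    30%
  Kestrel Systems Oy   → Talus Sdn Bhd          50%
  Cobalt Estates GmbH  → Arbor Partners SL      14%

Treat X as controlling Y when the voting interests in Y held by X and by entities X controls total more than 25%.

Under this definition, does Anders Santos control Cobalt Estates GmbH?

Yes

Anders holds 100% of Everline, so Anders controls Everline.
Anders and Everline together hold 45% + 30% = 75% of Cobalt, so Anders controls Cobalt.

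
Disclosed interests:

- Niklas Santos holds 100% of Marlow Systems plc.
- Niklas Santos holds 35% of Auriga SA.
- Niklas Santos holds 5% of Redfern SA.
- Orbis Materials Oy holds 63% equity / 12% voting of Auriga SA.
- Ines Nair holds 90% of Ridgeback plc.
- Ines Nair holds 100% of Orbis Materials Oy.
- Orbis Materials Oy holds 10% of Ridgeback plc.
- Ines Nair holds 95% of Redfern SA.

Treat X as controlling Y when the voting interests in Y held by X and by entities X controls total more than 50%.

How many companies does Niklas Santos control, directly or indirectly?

1

Niklas holds 100% of Marlow, so Niklas controls Marlow.
No other company's threshold is met.
Niklas controls 1 company.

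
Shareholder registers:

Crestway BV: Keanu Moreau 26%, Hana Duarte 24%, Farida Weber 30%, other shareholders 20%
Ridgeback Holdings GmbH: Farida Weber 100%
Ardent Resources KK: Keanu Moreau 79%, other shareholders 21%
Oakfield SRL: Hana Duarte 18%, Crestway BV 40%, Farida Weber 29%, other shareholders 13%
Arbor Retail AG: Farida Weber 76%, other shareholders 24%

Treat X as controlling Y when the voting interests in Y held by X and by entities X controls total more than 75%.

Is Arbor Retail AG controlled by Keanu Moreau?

Keanu holds 79% of Ardent, so Keanu controls Ardent.
Neither Keanu nor any entity Keanu controls holds any voting interest in Arbor.
So Keanu does not control Arbor.

No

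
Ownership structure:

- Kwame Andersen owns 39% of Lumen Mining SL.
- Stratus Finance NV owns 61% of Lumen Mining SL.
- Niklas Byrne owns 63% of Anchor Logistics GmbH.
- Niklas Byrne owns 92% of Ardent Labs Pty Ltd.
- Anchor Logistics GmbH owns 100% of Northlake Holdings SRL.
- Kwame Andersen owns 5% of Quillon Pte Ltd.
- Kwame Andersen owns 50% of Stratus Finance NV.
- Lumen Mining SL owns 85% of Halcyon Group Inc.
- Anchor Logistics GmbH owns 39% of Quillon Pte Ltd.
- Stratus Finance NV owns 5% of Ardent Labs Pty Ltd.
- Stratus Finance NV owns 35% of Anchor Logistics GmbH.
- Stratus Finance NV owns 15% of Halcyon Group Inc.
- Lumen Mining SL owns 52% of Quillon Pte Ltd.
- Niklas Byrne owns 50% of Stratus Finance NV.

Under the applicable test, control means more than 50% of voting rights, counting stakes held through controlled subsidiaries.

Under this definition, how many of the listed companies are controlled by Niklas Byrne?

Niklas holds 63% of Anchor, so Niklas controls Anchor.
Niklas holds 92% of Ardent, so Niklas controls Ardent.
Anchor holds 100% of Northlake, so Niklas controls Northlake.
No other company's threshold is met.
Niklas controls 3 companies.

3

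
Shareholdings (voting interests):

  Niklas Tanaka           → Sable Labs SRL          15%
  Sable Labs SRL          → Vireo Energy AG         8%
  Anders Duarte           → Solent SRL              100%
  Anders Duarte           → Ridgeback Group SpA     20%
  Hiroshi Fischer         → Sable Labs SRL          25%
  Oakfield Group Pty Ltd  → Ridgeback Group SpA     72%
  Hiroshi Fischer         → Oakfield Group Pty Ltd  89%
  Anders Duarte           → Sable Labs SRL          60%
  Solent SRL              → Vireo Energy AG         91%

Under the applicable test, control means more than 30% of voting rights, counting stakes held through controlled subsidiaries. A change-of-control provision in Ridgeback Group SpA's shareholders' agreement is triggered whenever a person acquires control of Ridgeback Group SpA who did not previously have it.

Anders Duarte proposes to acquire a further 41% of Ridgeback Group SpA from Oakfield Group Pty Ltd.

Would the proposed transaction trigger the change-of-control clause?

The purchase adds only to Anders's holdings (Oakfield's stake shrinks), so Anders is the only person who could newly come to control Ridgeback.
Anders holds 60% of Sable, so Anders controls Sable.
Anders holds 100% of Solent, so Anders controls Solent.
Solent and Sable together hold 91% + 8% = 99% of Vireo, so Anders controls Vireo.
In Ridgeback, Anders's side holds only 20%, not > 30%.
So before the transaction, Anders does not control Ridgeback.
After the purchase, Anders's direct stake in Ridgeback rises to 20% + 41% = 61%, and Oakfield's stake falls to 31%.
Anders holds 61% of Ridgeback, so Anders controls Ridgeback.
Anders did not control Ridgeback before and does after, so the clause is triggered.

Yes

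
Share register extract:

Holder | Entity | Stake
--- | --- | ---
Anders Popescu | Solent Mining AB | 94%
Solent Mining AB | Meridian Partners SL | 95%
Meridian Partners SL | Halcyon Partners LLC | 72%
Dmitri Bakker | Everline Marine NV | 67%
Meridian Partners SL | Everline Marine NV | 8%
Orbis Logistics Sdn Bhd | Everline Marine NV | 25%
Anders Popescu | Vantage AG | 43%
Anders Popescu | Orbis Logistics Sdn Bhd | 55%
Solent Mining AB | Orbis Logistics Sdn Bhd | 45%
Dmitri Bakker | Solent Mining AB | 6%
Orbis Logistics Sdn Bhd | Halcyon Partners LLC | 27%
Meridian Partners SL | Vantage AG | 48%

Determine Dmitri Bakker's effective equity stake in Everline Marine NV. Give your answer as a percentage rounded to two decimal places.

68.13%

Dmitri reaches Everline along 3 paths.
Via Solent → Meridian: 6% × 95% × 8% = 0.456%.
Direct stake: 67% = 67%.
Via Solent → Orbis: 6% × 45% × 25% = 0.675%.
Total: 0.456% + 67% + 0.675% = 68.131%.
Rounded: 68.13%.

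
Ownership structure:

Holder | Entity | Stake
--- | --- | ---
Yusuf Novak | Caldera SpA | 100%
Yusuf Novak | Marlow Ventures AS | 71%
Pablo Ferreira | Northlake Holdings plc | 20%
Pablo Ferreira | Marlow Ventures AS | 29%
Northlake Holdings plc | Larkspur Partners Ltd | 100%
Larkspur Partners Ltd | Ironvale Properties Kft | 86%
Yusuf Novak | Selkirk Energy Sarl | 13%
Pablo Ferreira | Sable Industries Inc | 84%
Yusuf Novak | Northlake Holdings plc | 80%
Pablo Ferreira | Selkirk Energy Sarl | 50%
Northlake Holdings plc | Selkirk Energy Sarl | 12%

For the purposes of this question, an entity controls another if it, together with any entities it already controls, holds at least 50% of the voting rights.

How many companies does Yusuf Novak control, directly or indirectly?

Yusuf holds 80% of Northlake, so Yusuf controls Northlake.
Yusuf holds 71% of Marlow, so Yusuf controls Marlow.
Yusuf holds 100% of Caldera, so Yusuf controls Caldera.
Northlake holds 100% of Larkspur, so Yusuf controls Larkspur.
Larkspur holds 86% of Ironvale, so Yusuf controls Ironvale.
No other company's threshold is met.
Yusuf controls 5 companies.

5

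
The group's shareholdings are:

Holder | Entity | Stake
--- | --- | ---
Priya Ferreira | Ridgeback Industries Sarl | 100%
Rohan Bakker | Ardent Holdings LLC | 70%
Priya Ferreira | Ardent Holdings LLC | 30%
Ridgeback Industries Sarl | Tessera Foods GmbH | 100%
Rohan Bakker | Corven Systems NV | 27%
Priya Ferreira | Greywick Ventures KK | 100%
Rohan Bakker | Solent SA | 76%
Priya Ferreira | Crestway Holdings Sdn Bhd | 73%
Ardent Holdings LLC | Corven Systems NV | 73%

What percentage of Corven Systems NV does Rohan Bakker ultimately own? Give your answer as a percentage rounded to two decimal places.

Rohan reaches Corven along 2 paths.
Via Ardent: 70% × 73% = 51.1%.
Direct stake: 27% = 27%.
Total: 51.1% + 27% = 78.1%.
Rounded: 78.10%.

78.10%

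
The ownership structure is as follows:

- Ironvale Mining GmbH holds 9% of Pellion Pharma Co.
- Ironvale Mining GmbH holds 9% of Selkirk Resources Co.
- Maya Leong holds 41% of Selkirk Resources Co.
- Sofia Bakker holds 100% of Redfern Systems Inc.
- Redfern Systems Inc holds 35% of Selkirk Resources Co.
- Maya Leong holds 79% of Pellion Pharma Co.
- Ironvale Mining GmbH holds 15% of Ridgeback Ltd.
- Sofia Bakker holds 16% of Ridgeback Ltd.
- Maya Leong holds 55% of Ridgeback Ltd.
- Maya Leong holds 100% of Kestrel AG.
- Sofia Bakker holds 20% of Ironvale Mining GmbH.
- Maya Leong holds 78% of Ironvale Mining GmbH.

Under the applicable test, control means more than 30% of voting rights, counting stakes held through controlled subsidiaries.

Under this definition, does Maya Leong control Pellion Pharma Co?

Maya holds 78% of Ironvale, so Maya controls Ironvale.
Maya and Ironvale together hold 79% + 9% = 88% of Pellion, so Maya controls Pellion.

Yes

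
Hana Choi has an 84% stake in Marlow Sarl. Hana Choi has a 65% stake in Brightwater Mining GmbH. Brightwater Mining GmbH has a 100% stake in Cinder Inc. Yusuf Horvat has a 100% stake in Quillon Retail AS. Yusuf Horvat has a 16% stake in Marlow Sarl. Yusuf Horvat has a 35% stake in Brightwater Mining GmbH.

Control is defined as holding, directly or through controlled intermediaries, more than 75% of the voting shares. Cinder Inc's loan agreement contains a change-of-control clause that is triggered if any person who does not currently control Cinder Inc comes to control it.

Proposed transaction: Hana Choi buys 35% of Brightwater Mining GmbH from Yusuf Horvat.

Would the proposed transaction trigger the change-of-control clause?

The purchase adds only to Hana's holdings (Yusuf's stake shrinks), so Hana is the only person who could newly come to control Cinder.
Hana holds 84% of Marlow, so Hana controls Marlow.
Neither Hana nor any entity Hana controls holds any voting interest in Cinder.
So before the transaction, Hana does not control Cinder.
After the purchase, Hana's direct stake in Brightwater rises to 65% + 35% = 100%, and Yusuf's stake falls to 0%.
Hana holds 100% of Brightwater, so Hana controls Brightwater.
Brightwater holds 100% of Cinder, so Hana controls Cinder.
Hana did not control Cinder before and does after, so the clause is triggered.

Yes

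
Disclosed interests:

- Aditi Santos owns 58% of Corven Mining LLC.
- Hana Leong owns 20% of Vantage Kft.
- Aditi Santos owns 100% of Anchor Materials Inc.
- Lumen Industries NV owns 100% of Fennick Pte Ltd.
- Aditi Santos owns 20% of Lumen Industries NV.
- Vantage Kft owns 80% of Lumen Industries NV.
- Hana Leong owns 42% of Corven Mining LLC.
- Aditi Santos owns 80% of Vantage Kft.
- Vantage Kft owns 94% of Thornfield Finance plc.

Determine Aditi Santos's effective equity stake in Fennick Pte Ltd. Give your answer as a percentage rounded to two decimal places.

84.00%

Aditi reaches Fennick along 2 paths.
Via Vantage → Lumen: 80% × 80% × 100% = 64%.
Via Lumen: 20% × 100% = 20%.
Total: 64% + 20% = 84%.
Rounded: 84.00%.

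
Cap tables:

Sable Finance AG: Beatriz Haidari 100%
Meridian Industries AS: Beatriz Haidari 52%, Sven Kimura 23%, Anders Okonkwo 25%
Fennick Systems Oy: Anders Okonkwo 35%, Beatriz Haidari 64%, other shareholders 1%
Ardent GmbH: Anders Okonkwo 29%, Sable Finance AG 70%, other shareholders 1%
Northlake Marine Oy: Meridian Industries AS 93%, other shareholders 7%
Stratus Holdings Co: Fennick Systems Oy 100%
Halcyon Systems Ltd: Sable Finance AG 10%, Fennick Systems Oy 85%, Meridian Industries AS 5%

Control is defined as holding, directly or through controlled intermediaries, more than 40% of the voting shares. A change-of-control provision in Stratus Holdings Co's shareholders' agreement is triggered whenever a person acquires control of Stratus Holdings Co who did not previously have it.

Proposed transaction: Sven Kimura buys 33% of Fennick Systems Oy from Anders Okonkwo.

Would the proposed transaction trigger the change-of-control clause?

The purchase adds only to Sven's holdings (Anders's stake shrinks), so Sven is the only person who could newly come to control Stratus.
Sven's largest direct stake is 23% in Meridian, which does not meet the threshold, so Sven controls no company.
Neither Sven nor any entity Sven controls holds any voting interest in Stratus.
So before the transaction, Sven does not control Stratus.
After the purchase, Sven holds 33% of Fennick directly, and Anders's stake falls to 2%.
Sven's side now holds 33% of Fennick, not > 40%, so Sven still does not control Fennick.
After the transaction, neither Sven nor any entity Sven controls holds a voting interest in Stratus, so Sven still does not control it.
No new person acquires control, so the clause is not triggered.

No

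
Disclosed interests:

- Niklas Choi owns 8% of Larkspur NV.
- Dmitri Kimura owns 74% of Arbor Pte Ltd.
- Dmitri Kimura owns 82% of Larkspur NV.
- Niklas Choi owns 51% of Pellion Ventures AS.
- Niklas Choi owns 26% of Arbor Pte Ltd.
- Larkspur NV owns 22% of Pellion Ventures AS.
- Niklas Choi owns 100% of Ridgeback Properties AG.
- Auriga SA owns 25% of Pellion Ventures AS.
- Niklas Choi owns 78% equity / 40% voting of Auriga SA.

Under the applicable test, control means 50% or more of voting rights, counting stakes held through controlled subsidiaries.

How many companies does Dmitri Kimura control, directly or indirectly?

2

Dmitri holds 82% of Larkspur, so Dmitri controls Larkspur.
Dmitri holds 74% of Arbor, so Dmitri controls Arbor.
No other company's threshold is met.
Dmitri controls 2 companies.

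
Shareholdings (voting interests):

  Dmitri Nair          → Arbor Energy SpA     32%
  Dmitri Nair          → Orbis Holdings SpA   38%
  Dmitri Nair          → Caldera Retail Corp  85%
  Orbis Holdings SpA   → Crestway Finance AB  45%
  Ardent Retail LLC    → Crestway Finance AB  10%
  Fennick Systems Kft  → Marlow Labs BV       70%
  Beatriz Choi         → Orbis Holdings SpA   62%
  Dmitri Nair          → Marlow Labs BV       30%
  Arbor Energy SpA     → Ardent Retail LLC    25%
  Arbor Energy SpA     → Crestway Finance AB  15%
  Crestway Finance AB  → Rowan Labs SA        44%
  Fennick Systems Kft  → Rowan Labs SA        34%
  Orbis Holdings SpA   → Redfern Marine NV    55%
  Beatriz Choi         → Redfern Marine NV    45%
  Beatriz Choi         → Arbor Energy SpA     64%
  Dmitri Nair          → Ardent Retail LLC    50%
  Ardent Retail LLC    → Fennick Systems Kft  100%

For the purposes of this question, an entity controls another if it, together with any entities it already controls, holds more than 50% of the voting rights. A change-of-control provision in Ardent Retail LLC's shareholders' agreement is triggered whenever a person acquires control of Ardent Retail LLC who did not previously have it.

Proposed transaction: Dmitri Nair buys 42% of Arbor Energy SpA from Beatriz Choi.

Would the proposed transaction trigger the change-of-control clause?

Yes

The purchase adds only to Dmitri's holdings (Beatriz's stake shrinks), so Dmitri is the only person who could newly come to control Ardent.
Dmitri holds 85% of Caldera, so Dmitri controls Caldera.
In Ardent, Dmitri's side holds only 50%, not > 50%.
So before the transaction, Dmitri does not control Ardent.
After the purchase, Dmitri's direct stake in Arbor rises to 32% + 42% = 74%, and Beatriz's stake falls to 22%.
Dmitri holds 74% of Arbor, so Dmitri controls Arbor.
Arbor and Dmitri together hold 25% + 50% = 75% of Ardent, so Dmitri controls Ardent.
Dmitri did not control Ardent before and does after, so the clause is triggered.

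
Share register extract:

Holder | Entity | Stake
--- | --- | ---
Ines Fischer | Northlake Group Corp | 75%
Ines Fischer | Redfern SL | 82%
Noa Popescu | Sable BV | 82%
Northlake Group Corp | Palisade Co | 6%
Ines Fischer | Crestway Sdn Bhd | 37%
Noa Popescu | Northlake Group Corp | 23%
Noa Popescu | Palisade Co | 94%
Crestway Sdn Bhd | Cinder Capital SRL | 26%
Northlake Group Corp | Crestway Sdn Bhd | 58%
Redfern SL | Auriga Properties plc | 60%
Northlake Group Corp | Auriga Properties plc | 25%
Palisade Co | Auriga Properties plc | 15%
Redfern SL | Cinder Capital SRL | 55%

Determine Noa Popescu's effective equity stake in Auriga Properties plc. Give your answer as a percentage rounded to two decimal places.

Noa reaches Auriga along 3 paths.
Via Palisade: 94% × 15% = 14.1%.
Via Northlake → Palisade: 23% × 6% × 15% = 0.207%.
Via Northlake: 23% × 25% = 5.75%.
Total: 14.1% + 0.207% + 5.75% = 20.057%.
Rounded: 20.06%.

20.06%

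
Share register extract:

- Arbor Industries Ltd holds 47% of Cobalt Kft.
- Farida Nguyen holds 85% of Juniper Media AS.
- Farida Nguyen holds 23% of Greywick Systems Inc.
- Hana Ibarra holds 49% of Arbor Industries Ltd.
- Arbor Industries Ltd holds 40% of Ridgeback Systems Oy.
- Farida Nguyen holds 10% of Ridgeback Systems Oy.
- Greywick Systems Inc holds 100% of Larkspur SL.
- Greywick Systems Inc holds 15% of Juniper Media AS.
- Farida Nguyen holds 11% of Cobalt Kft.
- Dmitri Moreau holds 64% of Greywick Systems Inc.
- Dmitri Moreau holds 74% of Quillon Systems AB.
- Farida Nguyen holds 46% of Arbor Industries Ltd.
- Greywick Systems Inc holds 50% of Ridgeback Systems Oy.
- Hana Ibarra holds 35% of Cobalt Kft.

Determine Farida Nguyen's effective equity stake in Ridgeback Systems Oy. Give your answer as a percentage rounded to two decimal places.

Farida reaches Ridgeback along 3 paths.
Direct stake: 10% = 10%.
Via Greywick: 23% × 50% = 11.5%.
Via Arbor: 46% × 40% = 18.4%.
Total: 10% + 11.5% + 18.4% = 39.9%.
Rounded: 39.90%.

39.90%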